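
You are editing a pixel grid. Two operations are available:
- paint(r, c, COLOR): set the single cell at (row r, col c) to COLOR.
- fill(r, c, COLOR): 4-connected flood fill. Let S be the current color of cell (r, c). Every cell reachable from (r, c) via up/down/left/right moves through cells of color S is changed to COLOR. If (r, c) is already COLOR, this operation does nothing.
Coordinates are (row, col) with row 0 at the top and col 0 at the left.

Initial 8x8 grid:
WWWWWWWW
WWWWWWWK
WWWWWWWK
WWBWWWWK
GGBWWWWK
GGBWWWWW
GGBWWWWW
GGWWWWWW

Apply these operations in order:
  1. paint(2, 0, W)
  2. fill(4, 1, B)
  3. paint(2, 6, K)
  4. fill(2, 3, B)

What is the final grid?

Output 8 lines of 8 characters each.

After op 1 paint(2,0,W):
WWWWWWWW
WWWWWWWK
WWWWWWWK
WWBWWWWK
GGBWWWWK
GGBWWWWW
GGBWWWWW
GGWWWWWW
After op 2 fill(4,1,B) [8 cells changed]:
WWWWWWWW
WWWWWWWK
WWWWWWWK
WWBWWWWK
BBBWWWWK
BBBWWWWW
BBBWWWWW
BBWWWWWW
After op 3 paint(2,6,K):
WWWWWWWW
WWWWWWWK
WWWWWWKK
WWBWWWWK
BBBWWWWK
BBBWWWWW
BBBWWWWW
BBWWWWWW
After op 4 fill(2,3,B) [47 cells changed]:
BBBBBBBB
BBBBBBBK
BBBBBBKK
BBBBBBBK
BBBBBBBK
BBBBBBBB
BBBBBBBB
BBBBBBBB

Answer: BBBBBBBB
BBBBBBBK
BBBBBBKK
BBBBBBBK
BBBBBBBK
BBBBBBBB
BBBBBBBB
BBBBBBBB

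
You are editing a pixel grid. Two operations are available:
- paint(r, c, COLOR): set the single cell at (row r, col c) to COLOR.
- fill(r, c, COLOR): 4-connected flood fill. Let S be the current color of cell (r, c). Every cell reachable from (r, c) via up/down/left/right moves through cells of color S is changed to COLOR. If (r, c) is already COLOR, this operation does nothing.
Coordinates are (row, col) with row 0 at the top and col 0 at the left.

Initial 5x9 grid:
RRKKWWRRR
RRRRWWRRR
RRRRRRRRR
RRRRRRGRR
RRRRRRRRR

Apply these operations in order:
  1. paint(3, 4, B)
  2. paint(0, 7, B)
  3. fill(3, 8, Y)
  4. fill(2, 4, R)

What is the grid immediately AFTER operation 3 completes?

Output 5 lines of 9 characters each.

Answer: YYKKWWYBY
YYYYWWYYY
YYYYYYYYY
YYYYBYGYY
YYYYYYYYY

Derivation:
After op 1 paint(3,4,B):
RRKKWWRRR
RRRRWWRRR
RRRRRRRRR
RRRRBRGRR
RRRRRRRRR
After op 2 paint(0,7,B):
RRKKWWRBR
RRRRWWRRR
RRRRRRRRR
RRRRBRGRR
RRRRRRRRR
After op 3 fill(3,8,Y) [36 cells changed]:
YYKKWWYBY
YYYYWWYYY
YYYYYYYYY
YYYYBYGYY
YYYYYYYYY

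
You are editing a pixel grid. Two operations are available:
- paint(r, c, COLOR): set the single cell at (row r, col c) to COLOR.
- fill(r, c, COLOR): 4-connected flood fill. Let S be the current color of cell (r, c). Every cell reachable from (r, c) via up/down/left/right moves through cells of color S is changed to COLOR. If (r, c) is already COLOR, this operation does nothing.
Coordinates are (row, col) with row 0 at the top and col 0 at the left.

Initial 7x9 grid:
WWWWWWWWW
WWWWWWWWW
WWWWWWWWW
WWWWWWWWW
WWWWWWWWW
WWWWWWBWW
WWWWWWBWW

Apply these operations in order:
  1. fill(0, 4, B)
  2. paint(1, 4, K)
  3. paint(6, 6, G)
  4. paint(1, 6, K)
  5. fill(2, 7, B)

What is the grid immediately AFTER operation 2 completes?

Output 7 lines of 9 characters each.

After op 1 fill(0,4,B) [61 cells changed]:
BBBBBBBBB
BBBBBBBBB
BBBBBBBBB
BBBBBBBBB
BBBBBBBBB
BBBBBBBBB
BBBBBBBBB
After op 2 paint(1,4,K):
BBBBBBBBB
BBBBKBBBB
BBBBBBBBB
BBBBBBBBB
BBBBBBBBB
BBBBBBBBB
BBBBBBBBB

Answer: BBBBBBBBB
BBBBKBBBB
BBBBBBBBB
BBBBBBBBB
BBBBBBBBB
BBBBBBBBB
BBBBBBBBB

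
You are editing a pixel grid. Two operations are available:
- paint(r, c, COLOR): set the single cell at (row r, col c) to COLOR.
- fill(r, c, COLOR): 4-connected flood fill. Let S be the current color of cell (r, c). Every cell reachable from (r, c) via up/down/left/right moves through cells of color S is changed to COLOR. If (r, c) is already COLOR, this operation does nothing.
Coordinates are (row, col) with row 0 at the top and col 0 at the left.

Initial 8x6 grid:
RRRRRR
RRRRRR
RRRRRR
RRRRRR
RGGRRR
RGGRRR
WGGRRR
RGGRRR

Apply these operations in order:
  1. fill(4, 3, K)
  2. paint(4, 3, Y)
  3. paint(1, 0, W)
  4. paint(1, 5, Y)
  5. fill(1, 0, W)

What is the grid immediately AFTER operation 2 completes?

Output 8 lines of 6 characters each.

Answer: KKKKKK
KKKKKK
KKKKKK
KKKKKK
KGGYKK
KGGKKK
WGGKKK
RGGKKK

Derivation:
After op 1 fill(4,3,K) [38 cells changed]:
KKKKKK
KKKKKK
KKKKKK
KKKKKK
KGGKKK
KGGKKK
WGGKKK
RGGKKK
After op 2 paint(4,3,Y):
KKKKKK
KKKKKK
KKKKKK
KKKKKK
KGGYKK
KGGKKK
WGGKKK
RGGKKK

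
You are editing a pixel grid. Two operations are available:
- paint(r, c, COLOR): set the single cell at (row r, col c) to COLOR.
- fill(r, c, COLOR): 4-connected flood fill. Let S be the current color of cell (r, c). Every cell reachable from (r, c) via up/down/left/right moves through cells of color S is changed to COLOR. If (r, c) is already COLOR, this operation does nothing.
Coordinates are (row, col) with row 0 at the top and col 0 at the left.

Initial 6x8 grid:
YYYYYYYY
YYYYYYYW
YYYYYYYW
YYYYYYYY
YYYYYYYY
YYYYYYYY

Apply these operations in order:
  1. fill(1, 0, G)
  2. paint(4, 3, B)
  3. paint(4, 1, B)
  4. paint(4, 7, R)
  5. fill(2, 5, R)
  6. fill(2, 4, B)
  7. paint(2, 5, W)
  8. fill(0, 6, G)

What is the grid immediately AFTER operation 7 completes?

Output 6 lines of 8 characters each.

After op 1 fill(1,0,G) [46 cells changed]:
GGGGGGGG
GGGGGGGW
GGGGGGGW
GGGGGGGG
GGGGGGGG
GGGGGGGG
After op 2 paint(4,3,B):
GGGGGGGG
GGGGGGGW
GGGGGGGW
GGGGGGGG
GGGBGGGG
GGGGGGGG
After op 3 paint(4,1,B):
GGGGGGGG
GGGGGGGW
GGGGGGGW
GGGGGGGG
GBGBGGGG
GGGGGGGG
After op 4 paint(4,7,R):
GGGGGGGG
GGGGGGGW
GGGGGGGW
GGGGGGGG
GBGBGGGR
GGGGGGGG
After op 5 fill(2,5,R) [43 cells changed]:
RRRRRRRR
RRRRRRRW
RRRRRRRW
RRRRRRRR
RBRBRRRR
RRRRRRRR
After op 6 fill(2,4,B) [44 cells changed]:
BBBBBBBB
BBBBBBBW
BBBBBBBW
BBBBBBBB
BBBBBBBB
BBBBBBBB
After op 7 paint(2,5,W):
BBBBBBBB
BBBBBBBW
BBBBBWBW
BBBBBBBB
BBBBBBBB
BBBBBBBB

Answer: BBBBBBBB
BBBBBBBW
BBBBBWBW
BBBBBBBB
BBBBBBBB
BBBBBBBB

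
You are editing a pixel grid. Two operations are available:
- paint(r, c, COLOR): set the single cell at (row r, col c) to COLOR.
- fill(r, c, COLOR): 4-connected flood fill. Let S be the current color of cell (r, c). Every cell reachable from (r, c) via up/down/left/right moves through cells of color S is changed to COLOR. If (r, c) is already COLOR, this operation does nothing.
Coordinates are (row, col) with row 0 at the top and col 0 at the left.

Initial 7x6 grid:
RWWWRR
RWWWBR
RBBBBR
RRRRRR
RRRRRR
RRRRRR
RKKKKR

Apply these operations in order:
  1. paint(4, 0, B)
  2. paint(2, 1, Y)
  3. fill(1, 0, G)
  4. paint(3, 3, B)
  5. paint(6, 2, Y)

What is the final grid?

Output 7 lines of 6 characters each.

Answer: GWWWGG
GWWWBG
GYBBBG
GGGBGG
BGGGGG
GGGGGG
GKYKKG

Derivation:
After op 1 paint(4,0,B):
RWWWRR
RWWWBR
RBBBBR
RRRRRR
BRRRRR
RRRRRR
RKKKKR
After op 2 paint(2,1,Y):
RWWWRR
RWWWBR
RYBBBR
RRRRRR
BRRRRR
RRRRRR
RKKKKR
After op 3 fill(1,0,G) [26 cells changed]:
GWWWGG
GWWWBG
GYBBBG
GGGGGG
BGGGGG
GGGGGG
GKKKKG
After op 4 paint(3,3,B):
GWWWGG
GWWWBG
GYBBBG
GGGBGG
BGGGGG
GGGGGG
GKKKKG
After op 5 paint(6,2,Y):
GWWWGG
GWWWBG
GYBBBG
GGGBGG
BGGGGG
GGGGGG
GKYKKG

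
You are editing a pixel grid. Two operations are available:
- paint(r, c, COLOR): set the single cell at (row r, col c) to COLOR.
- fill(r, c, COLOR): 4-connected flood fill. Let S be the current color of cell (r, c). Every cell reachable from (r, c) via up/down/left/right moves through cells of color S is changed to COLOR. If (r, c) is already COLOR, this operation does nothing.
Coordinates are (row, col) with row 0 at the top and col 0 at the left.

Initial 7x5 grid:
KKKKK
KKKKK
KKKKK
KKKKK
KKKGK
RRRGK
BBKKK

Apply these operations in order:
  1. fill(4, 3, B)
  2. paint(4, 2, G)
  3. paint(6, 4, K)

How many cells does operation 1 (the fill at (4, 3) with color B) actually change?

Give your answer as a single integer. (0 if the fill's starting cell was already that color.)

After op 1 fill(4,3,B) [2 cells changed]:
KKKKK
KKKKK
KKKKK
KKKKK
KKKBK
RRRBK
BBKKK

Answer: 2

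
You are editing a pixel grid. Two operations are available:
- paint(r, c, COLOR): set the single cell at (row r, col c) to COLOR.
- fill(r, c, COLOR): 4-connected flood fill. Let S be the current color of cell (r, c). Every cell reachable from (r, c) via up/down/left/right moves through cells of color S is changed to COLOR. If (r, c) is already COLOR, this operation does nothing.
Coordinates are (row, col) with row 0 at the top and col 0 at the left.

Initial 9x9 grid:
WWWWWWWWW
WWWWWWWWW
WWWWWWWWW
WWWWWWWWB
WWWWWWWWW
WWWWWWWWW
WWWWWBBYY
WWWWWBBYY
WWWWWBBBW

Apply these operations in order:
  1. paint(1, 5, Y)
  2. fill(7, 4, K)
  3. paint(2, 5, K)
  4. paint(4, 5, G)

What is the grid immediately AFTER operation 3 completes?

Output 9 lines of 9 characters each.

After op 1 paint(1,5,Y):
WWWWWWWWW
WWWWWYWWW
WWWWWWWWW
WWWWWWWWB
WWWWWWWWW
WWWWWWWWW
WWWWWBBYY
WWWWWBBYY
WWWWWBBBW
After op 2 fill(7,4,K) [67 cells changed]:
KKKKKKKKK
KKKKKYKKK
KKKKKKKKK
KKKKKKKKB
KKKKKKKKK
KKKKKKKKK
KKKKKBBYY
KKKKKBBYY
KKKKKBBBW
After op 3 paint(2,5,K):
KKKKKKKKK
KKKKKYKKK
KKKKKKKKK
KKKKKKKKB
KKKKKKKKK
KKKKKKKKK
KKKKKBBYY
KKKKKBBYY
KKKKKBBBW

Answer: KKKKKKKKK
KKKKKYKKK
KKKKKKKKK
KKKKKKKKB
KKKKKKKKK
KKKKKKKKK
KKKKKBBYY
KKKKKBBYY
KKKKKBBBW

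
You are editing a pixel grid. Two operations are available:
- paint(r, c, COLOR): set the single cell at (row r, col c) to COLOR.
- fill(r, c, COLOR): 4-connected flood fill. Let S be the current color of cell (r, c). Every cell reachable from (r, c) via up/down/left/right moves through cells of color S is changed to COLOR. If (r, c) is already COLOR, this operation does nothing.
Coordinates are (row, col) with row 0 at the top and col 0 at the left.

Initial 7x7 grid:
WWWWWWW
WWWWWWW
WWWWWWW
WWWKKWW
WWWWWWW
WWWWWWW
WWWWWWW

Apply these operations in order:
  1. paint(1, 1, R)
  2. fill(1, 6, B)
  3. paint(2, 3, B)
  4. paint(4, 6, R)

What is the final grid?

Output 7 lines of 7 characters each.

Answer: BBBBBBB
BRBBBBB
BBBBBBB
BBBKKBB
BBBBBBR
BBBBBBB
BBBBBBB

Derivation:
After op 1 paint(1,1,R):
WWWWWWW
WRWWWWW
WWWWWWW
WWWKKWW
WWWWWWW
WWWWWWW
WWWWWWW
After op 2 fill(1,6,B) [46 cells changed]:
BBBBBBB
BRBBBBB
BBBBBBB
BBBKKBB
BBBBBBB
BBBBBBB
BBBBBBB
After op 3 paint(2,3,B):
BBBBBBB
BRBBBBB
BBBBBBB
BBBKKBB
BBBBBBB
BBBBBBB
BBBBBBB
After op 4 paint(4,6,R):
BBBBBBB
BRBBBBB
BBBBBBB
BBBKKBB
BBBBBBR
BBBBBBB
BBBBBBB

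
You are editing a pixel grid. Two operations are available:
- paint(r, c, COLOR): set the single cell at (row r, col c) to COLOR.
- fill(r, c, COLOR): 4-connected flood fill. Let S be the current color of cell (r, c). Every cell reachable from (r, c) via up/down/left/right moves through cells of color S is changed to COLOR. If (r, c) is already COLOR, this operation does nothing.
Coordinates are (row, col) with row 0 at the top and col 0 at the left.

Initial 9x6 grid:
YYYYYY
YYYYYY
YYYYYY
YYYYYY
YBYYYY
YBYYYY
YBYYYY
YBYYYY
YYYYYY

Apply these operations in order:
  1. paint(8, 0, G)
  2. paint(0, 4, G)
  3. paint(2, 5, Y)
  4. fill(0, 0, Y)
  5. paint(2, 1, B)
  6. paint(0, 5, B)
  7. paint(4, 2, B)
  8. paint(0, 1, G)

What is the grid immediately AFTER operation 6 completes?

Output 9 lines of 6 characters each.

After op 1 paint(8,0,G):
YYYYYY
YYYYYY
YYYYYY
YYYYYY
YBYYYY
YBYYYY
YBYYYY
YBYYYY
GYYYYY
After op 2 paint(0,4,G):
YYYYGY
YYYYYY
YYYYYY
YYYYYY
YBYYYY
YBYYYY
YBYYYY
YBYYYY
GYYYYY
After op 3 paint(2,5,Y):
YYYYGY
YYYYYY
YYYYYY
YYYYYY
YBYYYY
YBYYYY
YBYYYY
YBYYYY
GYYYYY
After op 4 fill(0,0,Y) [0 cells changed]:
YYYYGY
YYYYYY
YYYYYY
YYYYYY
YBYYYY
YBYYYY
YBYYYY
YBYYYY
GYYYYY
After op 5 paint(2,1,B):
YYYYGY
YYYYYY
YBYYYY
YYYYYY
YBYYYY
YBYYYY
YBYYYY
YBYYYY
GYYYYY
After op 6 paint(0,5,B):
YYYYGB
YYYYYY
YBYYYY
YYYYYY
YBYYYY
YBYYYY
YBYYYY
YBYYYY
GYYYYY

Answer: YYYYGB
YYYYYY
YBYYYY
YYYYYY
YBYYYY
YBYYYY
YBYYYY
YBYYYY
GYYYYY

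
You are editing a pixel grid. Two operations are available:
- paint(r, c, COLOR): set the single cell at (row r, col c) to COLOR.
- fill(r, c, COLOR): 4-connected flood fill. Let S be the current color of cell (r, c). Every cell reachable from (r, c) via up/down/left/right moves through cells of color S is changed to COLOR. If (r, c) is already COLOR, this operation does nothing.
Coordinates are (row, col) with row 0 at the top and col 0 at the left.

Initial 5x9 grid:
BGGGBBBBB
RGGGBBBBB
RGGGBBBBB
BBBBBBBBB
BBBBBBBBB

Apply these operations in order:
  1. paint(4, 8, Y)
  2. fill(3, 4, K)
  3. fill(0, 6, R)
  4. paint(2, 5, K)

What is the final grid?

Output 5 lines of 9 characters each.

After op 1 paint(4,8,Y):
BGGGBBBBB
RGGGBBBBB
RGGGBBBBB
BBBBBBBBB
BBBBBBBBY
After op 2 fill(3,4,K) [32 cells changed]:
BGGGKKKKK
RGGGKKKKK
RGGGKKKKK
KKKKKKKKK
KKKKKKKKY
After op 3 fill(0,6,R) [32 cells changed]:
BGGGRRRRR
RGGGRRRRR
RGGGRRRRR
RRRRRRRRR
RRRRRRRRY
After op 4 paint(2,5,K):
BGGGRRRRR
RGGGRRRRR
RGGGRKRRR
RRRRRRRRR
RRRRRRRRY

Answer: BGGGRRRRR
RGGGRRRRR
RGGGRKRRR
RRRRRRRRR
RRRRRRRRY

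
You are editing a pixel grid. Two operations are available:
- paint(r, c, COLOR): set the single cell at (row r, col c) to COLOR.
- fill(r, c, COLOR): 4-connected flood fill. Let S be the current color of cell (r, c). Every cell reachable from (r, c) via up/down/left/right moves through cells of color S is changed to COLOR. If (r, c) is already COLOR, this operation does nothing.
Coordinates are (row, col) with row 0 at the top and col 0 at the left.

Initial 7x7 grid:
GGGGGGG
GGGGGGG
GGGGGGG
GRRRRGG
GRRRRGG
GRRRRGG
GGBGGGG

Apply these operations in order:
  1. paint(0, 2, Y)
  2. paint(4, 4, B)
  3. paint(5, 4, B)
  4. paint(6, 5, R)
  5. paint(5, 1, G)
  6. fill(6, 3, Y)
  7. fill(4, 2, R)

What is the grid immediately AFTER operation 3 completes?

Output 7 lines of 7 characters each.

After op 1 paint(0,2,Y):
GGYGGGG
GGGGGGG
GGGGGGG
GRRRRGG
GRRRRGG
GRRRRGG
GGBGGGG
After op 2 paint(4,4,B):
GGYGGGG
GGGGGGG
GGGGGGG
GRRRRGG
GRRRBGG
GRRRRGG
GGBGGGG
After op 3 paint(5,4,B):
GGYGGGG
GGGGGGG
GGGGGGG
GRRRRGG
GRRRBGG
GRRRBGG
GGBGGGG

Answer: GGYGGGG
GGGGGGG
GGGGGGG
GRRRRGG
GRRRBGG
GRRRBGG
GGBGGGG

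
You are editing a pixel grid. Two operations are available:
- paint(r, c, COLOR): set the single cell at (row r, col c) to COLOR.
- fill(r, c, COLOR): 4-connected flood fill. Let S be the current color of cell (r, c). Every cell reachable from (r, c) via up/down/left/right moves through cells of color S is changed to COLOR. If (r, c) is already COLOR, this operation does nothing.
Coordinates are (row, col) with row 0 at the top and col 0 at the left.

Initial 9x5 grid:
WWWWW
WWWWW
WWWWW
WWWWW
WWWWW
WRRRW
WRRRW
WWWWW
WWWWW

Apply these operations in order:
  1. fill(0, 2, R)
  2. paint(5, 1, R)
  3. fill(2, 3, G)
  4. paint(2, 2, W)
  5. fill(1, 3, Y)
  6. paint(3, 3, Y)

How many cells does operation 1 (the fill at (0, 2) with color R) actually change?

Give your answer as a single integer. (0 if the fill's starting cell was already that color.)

After op 1 fill(0,2,R) [39 cells changed]:
RRRRR
RRRRR
RRRRR
RRRRR
RRRRR
RRRRR
RRRRR
RRRRR
RRRRR

Answer: 39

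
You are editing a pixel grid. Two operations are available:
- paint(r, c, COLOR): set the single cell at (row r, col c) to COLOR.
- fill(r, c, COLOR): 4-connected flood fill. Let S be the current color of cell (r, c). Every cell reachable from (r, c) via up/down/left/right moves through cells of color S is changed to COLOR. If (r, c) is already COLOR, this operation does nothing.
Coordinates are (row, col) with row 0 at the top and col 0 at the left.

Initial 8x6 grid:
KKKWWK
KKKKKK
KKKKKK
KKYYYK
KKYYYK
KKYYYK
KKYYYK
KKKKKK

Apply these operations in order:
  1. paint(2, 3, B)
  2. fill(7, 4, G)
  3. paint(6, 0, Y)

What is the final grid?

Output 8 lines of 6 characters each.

After op 1 paint(2,3,B):
KKKWWK
KKKKKK
KKKBKK
KKYYYK
KKYYYK
KKYYYK
KKYYYK
KKKKKK
After op 2 fill(7,4,G) [33 cells changed]:
GGGWWG
GGGGGG
GGGBGG
GGYYYG
GGYYYG
GGYYYG
GGYYYG
GGGGGG
After op 3 paint(6,0,Y):
GGGWWG
GGGGGG
GGGBGG
GGYYYG
GGYYYG
GGYYYG
YGYYYG
GGGGGG

Answer: GGGWWG
GGGGGG
GGGBGG
GGYYYG
GGYYYG
GGYYYG
YGYYYG
GGGGGG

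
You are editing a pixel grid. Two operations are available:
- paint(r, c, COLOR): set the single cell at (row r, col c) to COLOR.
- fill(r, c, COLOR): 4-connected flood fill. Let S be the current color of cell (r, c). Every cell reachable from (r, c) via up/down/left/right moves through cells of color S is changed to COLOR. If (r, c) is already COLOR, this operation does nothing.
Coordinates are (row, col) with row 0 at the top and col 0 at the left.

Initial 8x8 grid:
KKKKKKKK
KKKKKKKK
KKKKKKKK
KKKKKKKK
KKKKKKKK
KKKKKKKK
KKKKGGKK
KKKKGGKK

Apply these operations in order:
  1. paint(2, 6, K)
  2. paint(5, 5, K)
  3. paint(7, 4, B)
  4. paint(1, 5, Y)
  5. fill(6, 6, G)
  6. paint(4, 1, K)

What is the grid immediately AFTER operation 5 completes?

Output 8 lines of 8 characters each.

Answer: GGGGGGGG
GGGGGYGG
GGGGGGGG
GGGGGGGG
GGGGGGGG
GGGGGGGG
GGGGGGGG
GGGGBGGG

Derivation:
After op 1 paint(2,6,K):
KKKKKKKK
KKKKKKKK
KKKKKKKK
KKKKKKKK
KKKKKKKK
KKKKKKKK
KKKKGGKK
KKKKGGKK
After op 2 paint(5,5,K):
KKKKKKKK
KKKKKKKK
KKKKKKKK
KKKKKKKK
KKKKKKKK
KKKKKKKK
KKKKGGKK
KKKKGGKK
After op 3 paint(7,4,B):
KKKKKKKK
KKKKKKKK
KKKKKKKK
KKKKKKKK
KKKKKKKK
KKKKKKKK
KKKKGGKK
KKKKBGKK
After op 4 paint(1,5,Y):
KKKKKKKK
KKKKKYKK
KKKKKKKK
KKKKKKKK
KKKKKKKK
KKKKKKKK
KKKKGGKK
KKKKBGKK
After op 5 fill(6,6,G) [59 cells changed]:
GGGGGGGG
GGGGGYGG
GGGGGGGG
GGGGGGGG
GGGGGGGG
GGGGGGGG
GGGGGGGG
GGGGBGGG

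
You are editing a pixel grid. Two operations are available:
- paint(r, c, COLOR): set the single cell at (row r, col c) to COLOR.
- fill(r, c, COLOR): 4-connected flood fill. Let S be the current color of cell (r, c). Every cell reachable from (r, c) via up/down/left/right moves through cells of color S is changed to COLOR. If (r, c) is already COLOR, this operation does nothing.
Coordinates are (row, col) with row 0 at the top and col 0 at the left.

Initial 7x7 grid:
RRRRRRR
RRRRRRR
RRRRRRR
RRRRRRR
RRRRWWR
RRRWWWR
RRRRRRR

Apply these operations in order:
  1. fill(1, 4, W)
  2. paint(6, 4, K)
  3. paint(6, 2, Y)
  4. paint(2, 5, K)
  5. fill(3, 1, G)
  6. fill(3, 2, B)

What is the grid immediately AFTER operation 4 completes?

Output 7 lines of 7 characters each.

Answer: WWWWWWW
WWWWWWW
WWWWWKW
WWWWWWW
WWWWWWW
WWWWWWW
WWYWKWW

Derivation:
After op 1 fill(1,4,W) [44 cells changed]:
WWWWWWW
WWWWWWW
WWWWWWW
WWWWWWW
WWWWWWW
WWWWWWW
WWWWWWW
After op 2 paint(6,4,K):
WWWWWWW
WWWWWWW
WWWWWWW
WWWWWWW
WWWWWWW
WWWWWWW
WWWWKWW
After op 3 paint(6,2,Y):
WWWWWWW
WWWWWWW
WWWWWWW
WWWWWWW
WWWWWWW
WWWWWWW
WWYWKWW
After op 4 paint(2,5,K):
WWWWWWW
WWWWWWW
WWWWWKW
WWWWWWW
WWWWWWW
WWWWWWW
WWYWKWW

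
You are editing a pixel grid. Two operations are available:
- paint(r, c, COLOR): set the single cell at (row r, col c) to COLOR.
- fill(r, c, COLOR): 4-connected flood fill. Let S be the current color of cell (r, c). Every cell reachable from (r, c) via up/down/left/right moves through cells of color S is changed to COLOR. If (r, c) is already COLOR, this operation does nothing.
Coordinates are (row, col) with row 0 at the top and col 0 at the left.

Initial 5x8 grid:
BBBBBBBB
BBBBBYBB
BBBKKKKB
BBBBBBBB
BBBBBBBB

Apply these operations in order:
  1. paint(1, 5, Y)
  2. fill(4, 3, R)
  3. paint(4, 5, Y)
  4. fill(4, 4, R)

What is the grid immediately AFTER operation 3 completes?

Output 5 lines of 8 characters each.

Answer: RRRRRRRR
RRRRRYRR
RRRKKKKR
RRRRRRRR
RRRRRYRR

Derivation:
After op 1 paint(1,5,Y):
BBBBBBBB
BBBBBYBB
BBBKKKKB
BBBBBBBB
BBBBBBBB
After op 2 fill(4,3,R) [35 cells changed]:
RRRRRRRR
RRRRRYRR
RRRKKKKR
RRRRRRRR
RRRRRRRR
After op 3 paint(4,5,Y):
RRRRRRRR
RRRRRYRR
RRRKKKKR
RRRRRRRR
RRRRRYRR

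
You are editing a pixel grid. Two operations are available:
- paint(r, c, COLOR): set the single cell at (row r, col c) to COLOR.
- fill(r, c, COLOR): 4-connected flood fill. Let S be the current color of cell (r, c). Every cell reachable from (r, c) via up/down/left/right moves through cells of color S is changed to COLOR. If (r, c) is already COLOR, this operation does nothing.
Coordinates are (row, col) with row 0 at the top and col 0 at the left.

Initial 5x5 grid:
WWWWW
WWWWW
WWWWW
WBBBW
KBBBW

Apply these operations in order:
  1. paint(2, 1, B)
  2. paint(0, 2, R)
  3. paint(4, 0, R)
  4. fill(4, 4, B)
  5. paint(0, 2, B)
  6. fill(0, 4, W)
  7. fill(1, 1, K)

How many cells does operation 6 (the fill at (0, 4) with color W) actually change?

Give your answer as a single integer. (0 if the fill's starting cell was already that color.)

After op 1 paint(2,1,B):
WWWWW
WWWWW
WBWWW
WBBBW
KBBBW
After op 2 paint(0,2,R):
WWRWW
WWWWW
WBWWW
WBBBW
KBBBW
After op 3 paint(4,0,R):
WWRWW
WWWWW
WBWWW
WBBBW
RBBBW
After op 4 fill(4,4,B) [16 cells changed]:
BBRBB
BBBBB
BBBBB
BBBBB
RBBBB
After op 5 paint(0,2,B):
BBBBB
BBBBB
BBBBB
BBBBB
RBBBB
After op 6 fill(0,4,W) [24 cells changed]:
WWWWW
WWWWW
WWWWW
WWWWW
RWWWW

Answer: 24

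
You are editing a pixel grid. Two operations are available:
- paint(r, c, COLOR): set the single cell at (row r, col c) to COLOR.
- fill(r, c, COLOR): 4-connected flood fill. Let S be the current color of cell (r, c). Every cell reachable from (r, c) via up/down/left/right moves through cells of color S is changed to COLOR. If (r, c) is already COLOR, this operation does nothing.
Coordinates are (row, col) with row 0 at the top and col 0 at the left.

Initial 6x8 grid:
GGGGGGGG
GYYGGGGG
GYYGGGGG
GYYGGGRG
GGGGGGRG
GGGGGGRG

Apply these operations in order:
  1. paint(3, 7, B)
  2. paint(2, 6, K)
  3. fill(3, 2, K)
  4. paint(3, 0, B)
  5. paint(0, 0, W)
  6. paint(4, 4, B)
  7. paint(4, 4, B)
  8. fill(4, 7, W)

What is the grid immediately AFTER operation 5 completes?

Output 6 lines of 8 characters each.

Answer: WGGGGGGG
GKKGGGGG
GKKGGGKG
BKKGGGRB
GGGGGGRG
GGGGGGRG

Derivation:
After op 1 paint(3,7,B):
GGGGGGGG
GYYGGGGG
GYYGGGGG
GYYGGGRB
GGGGGGRG
GGGGGGRG
After op 2 paint(2,6,K):
GGGGGGGG
GYYGGGGG
GYYGGGKG
GYYGGGRB
GGGGGGRG
GGGGGGRG
After op 3 fill(3,2,K) [6 cells changed]:
GGGGGGGG
GKKGGGGG
GKKGGGKG
GKKGGGRB
GGGGGGRG
GGGGGGRG
After op 4 paint(3,0,B):
GGGGGGGG
GKKGGGGG
GKKGGGKG
BKKGGGRB
GGGGGGRG
GGGGGGRG
After op 5 paint(0,0,W):
WGGGGGGG
GKKGGGGG
GKKGGGKG
BKKGGGRB
GGGGGGRG
GGGGGGRG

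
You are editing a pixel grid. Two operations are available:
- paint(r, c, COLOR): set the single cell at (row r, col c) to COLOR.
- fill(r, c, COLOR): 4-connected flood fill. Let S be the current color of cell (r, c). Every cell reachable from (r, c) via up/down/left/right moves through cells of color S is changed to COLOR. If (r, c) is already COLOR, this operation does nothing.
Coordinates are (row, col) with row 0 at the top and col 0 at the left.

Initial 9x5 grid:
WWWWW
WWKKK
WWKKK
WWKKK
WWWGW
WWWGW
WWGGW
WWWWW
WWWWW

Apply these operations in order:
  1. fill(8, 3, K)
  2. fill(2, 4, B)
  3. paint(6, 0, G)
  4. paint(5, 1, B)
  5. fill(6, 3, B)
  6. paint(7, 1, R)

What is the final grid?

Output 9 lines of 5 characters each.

Answer: BBBBB
BBBBB
BBBBB
BBBBB
BBBBB
BBBBB
GBBBB
BRBBB
BBBBB

Derivation:
After op 1 fill(8,3,K) [32 cells changed]:
KKKKK
KKKKK
KKKKK
KKKKK
KKKGK
KKKGK
KKGGK
KKKKK
KKKKK
After op 2 fill(2,4,B) [41 cells changed]:
BBBBB
BBBBB
BBBBB
BBBBB
BBBGB
BBBGB
BBGGB
BBBBB
BBBBB
After op 3 paint(6,0,G):
BBBBB
BBBBB
BBBBB
BBBBB
BBBGB
BBBGB
GBGGB
BBBBB
BBBBB
After op 4 paint(5,1,B):
BBBBB
BBBBB
BBBBB
BBBBB
BBBGB
BBBGB
GBGGB
BBBBB
BBBBB
After op 5 fill(6,3,B) [4 cells changed]:
BBBBB
BBBBB
BBBBB
BBBBB
BBBBB
BBBBB
GBBBB
BBBBB
BBBBB
After op 6 paint(7,1,R):
BBBBB
BBBBB
BBBBB
BBBBB
BBBBB
BBBBB
GBBBB
BRBBB
BBBBB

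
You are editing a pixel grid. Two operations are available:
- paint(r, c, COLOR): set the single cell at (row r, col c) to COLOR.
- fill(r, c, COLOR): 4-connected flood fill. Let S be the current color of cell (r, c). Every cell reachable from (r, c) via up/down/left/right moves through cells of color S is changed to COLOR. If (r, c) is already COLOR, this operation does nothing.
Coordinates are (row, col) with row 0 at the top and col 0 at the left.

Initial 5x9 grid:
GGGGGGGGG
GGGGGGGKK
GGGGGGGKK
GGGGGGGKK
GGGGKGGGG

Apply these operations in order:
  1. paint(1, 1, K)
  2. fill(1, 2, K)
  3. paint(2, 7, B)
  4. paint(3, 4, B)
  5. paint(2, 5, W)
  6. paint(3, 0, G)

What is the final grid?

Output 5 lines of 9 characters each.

Answer: KKKKKKKKK
KKKKKKKKK
KKKKKWKBK
GKKKBKKKK
KKKKKKKKK

Derivation:
After op 1 paint(1,1,K):
GGGGGGGGG
GKGGGGGKK
GGGGGGGKK
GGGGGGGKK
GGGGKGGGG
After op 2 fill(1,2,K) [37 cells changed]:
KKKKKKKKK
KKKKKKKKK
KKKKKKKKK
KKKKKKKKK
KKKKKKKKK
After op 3 paint(2,7,B):
KKKKKKKKK
KKKKKKKKK
KKKKKKKBK
KKKKKKKKK
KKKKKKKKK
After op 4 paint(3,4,B):
KKKKKKKKK
KKKKKKKKK
KKKKKKKBK
KKKKBKKKK
KKKKKKKKK
After op 5 paint(2,5,W):
KKKKKKKKK
KKKKKKKKK
KKKKKWKBK
KKKKBKKKK
KKKKKKKKK
After op 6 paint(3,0,G):
KKKKKKKKK
KKKKKKKKK
KKKKKWKBK
GKKKBKKKK
KKKKKKKKK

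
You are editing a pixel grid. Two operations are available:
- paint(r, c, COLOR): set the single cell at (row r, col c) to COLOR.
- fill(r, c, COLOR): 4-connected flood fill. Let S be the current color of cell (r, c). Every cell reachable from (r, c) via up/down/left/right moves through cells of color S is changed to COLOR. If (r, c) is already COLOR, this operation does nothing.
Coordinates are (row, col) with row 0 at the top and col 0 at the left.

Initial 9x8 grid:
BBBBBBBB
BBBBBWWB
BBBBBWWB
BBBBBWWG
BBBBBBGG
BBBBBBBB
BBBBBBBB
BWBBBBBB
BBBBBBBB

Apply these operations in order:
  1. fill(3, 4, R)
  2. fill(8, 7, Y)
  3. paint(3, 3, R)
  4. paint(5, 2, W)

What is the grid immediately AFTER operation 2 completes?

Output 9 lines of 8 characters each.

Answer: YYYYYYYY
YYYYYWWY
YYYYYWWY
YYYYYWWG
YYYYYYGG
YYYYYYYY
YYYYYYYY
YWYYYYYY
YYYYYYYY

Derivation:
After op 1 fill(3,4,R) [62 cells changed]:
RRRRRRRR
RRRRRWWR
RRRRRWWR
RRRRRWWG
RRRRRRGG
RRRRRRRR
RRRRRRRR
RWRRRRRR
RRRRRRRR
After op 2 fill(8,7,Y) [62 cells changed]:
YYYYYYYY
YYYYYWWY
YYYYYWWY
YYYYYWWG
YYYYYYGG
YYYYYYYY
YYYYYYYY
YWYYYYYY
YYYYYYYY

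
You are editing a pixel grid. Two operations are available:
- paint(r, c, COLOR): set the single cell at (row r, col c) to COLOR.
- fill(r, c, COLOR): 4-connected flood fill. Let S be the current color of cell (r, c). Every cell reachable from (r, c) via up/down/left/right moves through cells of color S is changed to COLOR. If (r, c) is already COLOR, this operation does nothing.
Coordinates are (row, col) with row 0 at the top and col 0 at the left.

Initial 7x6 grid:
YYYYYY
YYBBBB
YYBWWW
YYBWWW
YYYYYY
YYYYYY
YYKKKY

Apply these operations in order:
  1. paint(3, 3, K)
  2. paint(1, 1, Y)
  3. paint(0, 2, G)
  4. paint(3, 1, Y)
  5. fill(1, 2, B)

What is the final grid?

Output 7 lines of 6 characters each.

After op 1 paint(3,3,K):
YYYYYY
YYBBBB
YYBWWW
YYBKWW
YYYYYY
YYYYYY
YYKKKY
After op 2 paint(1,1,Y):
YYYYYY
YYBBBB
YYBWWW
YYBKWW
YYYYYY
YYYYYY
YYKKKY
After op 3 paint(0,2,G):
YYGYYY
YYBBBB
YYBWWW
YYBKWW
YYYYYY
YYYYYY
YYKKKY
After op 4 paint(3,1,Y):
YYGYYY
YYBBBB
YYBWWW
YYBKWW
YYYYYY
YYYYYY
YYKKKY
After op 5 fill(1,2,B) [0 cells changed]:
YYGYYY
YYBBBB
YYBWWW
YYBKWW
YYYYYY
YYYYYY
YYKKKY

Answer: YYGYYY
YYBBBB
YYBWWW
YYBKWW
YYYYYY
YYYYYY
YYKKKY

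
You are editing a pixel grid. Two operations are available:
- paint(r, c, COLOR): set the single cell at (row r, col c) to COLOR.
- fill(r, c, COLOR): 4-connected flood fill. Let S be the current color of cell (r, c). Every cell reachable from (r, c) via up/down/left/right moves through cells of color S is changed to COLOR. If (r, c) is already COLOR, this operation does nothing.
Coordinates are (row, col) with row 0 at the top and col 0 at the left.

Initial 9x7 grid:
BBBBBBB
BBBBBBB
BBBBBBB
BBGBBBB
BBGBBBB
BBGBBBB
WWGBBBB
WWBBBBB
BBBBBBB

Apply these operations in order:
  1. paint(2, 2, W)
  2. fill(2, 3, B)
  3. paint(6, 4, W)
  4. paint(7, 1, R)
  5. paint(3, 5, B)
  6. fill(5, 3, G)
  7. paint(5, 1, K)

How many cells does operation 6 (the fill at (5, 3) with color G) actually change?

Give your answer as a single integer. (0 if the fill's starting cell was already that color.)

Answer: 53

Derivation:
After op 1 paint(2,2,W):
BBBBBBB
BBBBBBB
BBWBBBB
BBGBBBB
BBGBBBB
BBGBBBB
WWGBBBB
WWBBBBB
BBBBBBB
After op 2 fill(2,3,B) [0 cells changed]:
BBBBBBB
BBBBBBB
BBWBBBB
BBGBBBB
BBGBBBB
BBGBBBB
WWGBBBB
WWBBBBB
BBBBBBB
After op 3 paint(6,4,W):
BBBBBBB
BBBBBBB
BBWBBBB
BBGBBBB
BBGBBBB
BBGBBBB
WWGBWBB
WWBBBBB
BBBBBBB
After op 4 paint(7,1,R):
BBBBBBB
BBBBBBB
BBWBBBB
BBGBBBB
BBGBBBB
BBGBBBB
WWGBWBB
WRBBBBB
BBBBBBB
After op 5 paint(3,5,B):
BBBBBBB
BBBBBBB
BBWBBBB
BBGBBBB
BBGBBBB
BBGBBBB
WWGBWBB
WRBBBBB
BBBBBBB
After op 6 fill(5,3,G) [53 cells changed]:
GGGGGGG
GGGGGGG
GGWGGGG
GGGGGGG
GGGGGGG
GGGGGGG
WWGGWGG
WRGGGGG
GGGGGGG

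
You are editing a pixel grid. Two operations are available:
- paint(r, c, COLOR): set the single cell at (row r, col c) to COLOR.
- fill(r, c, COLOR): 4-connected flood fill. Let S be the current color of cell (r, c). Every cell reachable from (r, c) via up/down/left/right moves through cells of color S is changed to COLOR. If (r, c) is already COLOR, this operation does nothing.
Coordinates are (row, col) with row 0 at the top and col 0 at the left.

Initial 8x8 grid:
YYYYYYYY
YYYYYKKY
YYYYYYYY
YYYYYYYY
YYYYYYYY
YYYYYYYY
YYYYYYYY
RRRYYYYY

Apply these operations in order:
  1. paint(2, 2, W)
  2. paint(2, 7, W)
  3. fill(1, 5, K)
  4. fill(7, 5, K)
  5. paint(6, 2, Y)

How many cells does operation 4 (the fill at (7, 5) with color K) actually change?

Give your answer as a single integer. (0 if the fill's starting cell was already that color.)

After op 1 paint(2,2,W):
YYYYYYYY
YYYYYKKY
YYWYYYYY
YYYYYYYY
YYYYYYYY
YYYYYYYY
YYYYYYYY
RRRYYYYY
After op 2 paint(2,7,W):
YYYYYYYY
YYYYYKKY
YYWYYYYW
YYYYYYYY
YYYYYYYY
YYYYYYYY
YYYYYYYY
RRRYYYYY
After op 3 fill(1,5,K) [0 cells changed]:
YYYYYYYY
YYYYYKKY
YYWYYYYW
YYYYYYYY
YYYYYYYY
YYYYYYYY
YYYYYYYY
RRRYYYYY
After op 4 fill(7,5,K) [57 cells changed]:
KKKKKKKK
KKKKKKKK
KKWKKKKW
KKKKKKKK
KKKKKKKK
KKKKKKKK
KKKKKKKK
RRRKKKKK

Answer: 57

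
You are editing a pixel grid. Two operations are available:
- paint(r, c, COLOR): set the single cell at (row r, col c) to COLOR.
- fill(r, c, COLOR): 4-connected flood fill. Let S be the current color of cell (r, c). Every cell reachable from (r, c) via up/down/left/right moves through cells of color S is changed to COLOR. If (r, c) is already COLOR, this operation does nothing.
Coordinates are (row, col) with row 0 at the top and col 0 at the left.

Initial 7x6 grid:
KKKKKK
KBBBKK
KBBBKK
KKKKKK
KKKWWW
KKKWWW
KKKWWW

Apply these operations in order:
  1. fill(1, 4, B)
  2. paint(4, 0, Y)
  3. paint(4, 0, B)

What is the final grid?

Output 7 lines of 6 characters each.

After op 1 fill(1,4,B) [27 cells changed]:
BBBBBB
BBBBBB
BBBBBB
BBBBBB
BBBWWW
BBBWWW
BBBWWW
After op 2 paint(4,0,Y):
BBBBBB
BBBBBB
BBBBBB
BBBBBB
YBBWWW
BBBWWW
BBBWWW
After op 3 paint(4,0,B):
BBBBBB
BBBBBB
BBBBBB
BBBBBB
BBBWWW
BBBWWW
BBBWWW

Answer: BBBBBB
BBBBBB
BBBBBB
BBBBBB
BBBWWW
BBBWWW
BBBWWW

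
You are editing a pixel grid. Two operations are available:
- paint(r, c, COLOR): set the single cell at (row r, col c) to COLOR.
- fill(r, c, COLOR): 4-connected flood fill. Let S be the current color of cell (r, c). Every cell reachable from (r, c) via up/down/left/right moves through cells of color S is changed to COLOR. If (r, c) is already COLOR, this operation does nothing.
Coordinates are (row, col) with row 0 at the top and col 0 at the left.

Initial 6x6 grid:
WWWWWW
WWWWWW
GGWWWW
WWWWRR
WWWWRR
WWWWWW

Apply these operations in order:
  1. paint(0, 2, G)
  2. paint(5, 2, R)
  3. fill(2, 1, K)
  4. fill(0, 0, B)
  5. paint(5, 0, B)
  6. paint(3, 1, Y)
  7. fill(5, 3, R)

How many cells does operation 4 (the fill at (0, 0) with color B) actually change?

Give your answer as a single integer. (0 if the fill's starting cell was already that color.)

After op 1 paint(0,2,G):
WWGWWW
WWWWWW
GGWWWW
WWWWRR
WWWWRR
WWWWWW
After op 2 paint(5,2,R):
WWGWWW
WWWWWW
GGWWWW
WWWWRR
WWWWRR
WWRWWW
After op 3 fill(2,1,K) [2 cells changed]:
WWGWWW
WWWWWW
KKWWWW
WWWWRR
WWWWRR
WWRWWW
After op 4 fill(0,0,B) [28 cells changed]:
BBGBBB
BBBBBB
KKBBBB
BBBBRR
BBBBRR
BBRBBB

Answer: 28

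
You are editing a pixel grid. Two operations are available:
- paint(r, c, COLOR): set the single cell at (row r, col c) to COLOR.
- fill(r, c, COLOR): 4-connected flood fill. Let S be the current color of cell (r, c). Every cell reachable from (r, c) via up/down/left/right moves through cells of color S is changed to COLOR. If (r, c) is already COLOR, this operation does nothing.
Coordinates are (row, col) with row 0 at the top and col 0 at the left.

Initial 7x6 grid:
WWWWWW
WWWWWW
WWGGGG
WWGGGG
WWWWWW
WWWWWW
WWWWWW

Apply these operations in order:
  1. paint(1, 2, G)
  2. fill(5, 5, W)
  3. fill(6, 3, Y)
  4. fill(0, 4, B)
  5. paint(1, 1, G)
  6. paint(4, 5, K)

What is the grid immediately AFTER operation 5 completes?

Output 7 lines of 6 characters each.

After op 1 paint(1,2,G):
WWWWWW
WWGWWW
WWGGGG
WWGGGG
WWWWWW
WWWWWW
WWWWWW
After op 2 fill(5,5,W) [0 cells changed]:
WWWWWW
WWGWWW
WWGGGG
WWGGGG
WWWWWW
WWWWWW
WWWWWW
After op 3 fill(6,3,Y) [33 cells changed]:
YYYYYY
YYGYYY
YYGGGG
YYGGGG
YYYYYY
YYYYYY
YYYYYY
After op 4 fill(0,4,B) [33 cells changed]:
BBBBBB
BBGBBB
BBGGGG
BBGGGG
BBBBBB
BBBBBB
BBBBBB
After op 5 paint(1,1,G):
BBBBBB
BGGBBB
BBGGGG
BBGGGG
BBBBBB
BBBBBB
BBBBBB

Answer: BBBBBB
BGGBBB
BBGGGG
BBGGGG
BBBBBB
BBBBBB
BBBBBB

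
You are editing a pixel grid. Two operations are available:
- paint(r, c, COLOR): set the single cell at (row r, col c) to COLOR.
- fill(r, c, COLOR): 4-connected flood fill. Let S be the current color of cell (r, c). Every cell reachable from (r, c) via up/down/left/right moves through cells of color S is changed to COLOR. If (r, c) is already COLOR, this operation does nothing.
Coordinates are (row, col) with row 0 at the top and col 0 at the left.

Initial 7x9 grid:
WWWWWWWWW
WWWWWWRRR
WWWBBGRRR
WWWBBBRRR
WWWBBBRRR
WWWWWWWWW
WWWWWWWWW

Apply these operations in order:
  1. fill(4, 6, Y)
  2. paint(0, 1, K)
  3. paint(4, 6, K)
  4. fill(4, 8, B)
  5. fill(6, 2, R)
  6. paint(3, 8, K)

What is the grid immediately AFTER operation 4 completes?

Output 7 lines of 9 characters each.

Answer: WKWWWWWWW
WWWWWWBBB
WWWBBGBBB
WWWBBBBBB
WWWBBBKBB
WWWWWWWWW
WWWWWWWWW

Derivation:
After op 1 fill(4,6,Y) [12 cells changed]:
WWWWWWWWW
WWWWWWYYY
WWWBBGYYY
WWWBBBYYY
WWWBBBYYY
WWWWWWWWW
WWWWWWWWW
After op 2 paint(0,1,K):
WKWWWWWWW
WWWWWWYYY
WWWBBGYYY
WWWBBBYYY
WWWBBBYYY
WWWWWWWWW
WWWWWWWWW
After op 3 paint(4,6,K):
WKWWWWWWW
WWWWWWYYY
WWWBBGYYY
WWWBBBYYY
WWWBBBKYY
WWWWWWWWW
WWWWWWWWW
After op 4 fill(4,8,B) [11 cells changed]:
WKWWWWWWW
WWWWWWBBB
WWWBBGBBB
WWWBBBBBB
WWWBBBKBB
WWWWWWWWW
WWWWWWWWW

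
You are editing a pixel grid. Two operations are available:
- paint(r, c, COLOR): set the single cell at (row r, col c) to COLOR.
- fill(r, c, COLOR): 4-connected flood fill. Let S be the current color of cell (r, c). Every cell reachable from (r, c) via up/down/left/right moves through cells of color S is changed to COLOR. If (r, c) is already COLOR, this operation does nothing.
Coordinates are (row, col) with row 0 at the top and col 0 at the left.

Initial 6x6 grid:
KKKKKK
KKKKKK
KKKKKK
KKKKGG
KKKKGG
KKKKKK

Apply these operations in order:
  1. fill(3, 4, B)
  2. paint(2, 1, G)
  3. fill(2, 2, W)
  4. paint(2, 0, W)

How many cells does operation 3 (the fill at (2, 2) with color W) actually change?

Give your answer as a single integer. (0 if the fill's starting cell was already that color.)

After op 1 fill(3,4,B) [4 cells changed]:
KKKKKK
KKKKKK
KKKKKK
KKKKBB
KKKKBB
KKKKKK
After op 2 paint(2,1,G):
KKKKKK
KKKKKK
KGKKKK
KKKKBB
KKKKBB
KKKKKK
After op 3 fill(2,2,W) [31 cells changed]:
WWWWWW
WWWWWW
WGWWWW
WWWWBB
WWWWBB
WWWWWW

Answer: 31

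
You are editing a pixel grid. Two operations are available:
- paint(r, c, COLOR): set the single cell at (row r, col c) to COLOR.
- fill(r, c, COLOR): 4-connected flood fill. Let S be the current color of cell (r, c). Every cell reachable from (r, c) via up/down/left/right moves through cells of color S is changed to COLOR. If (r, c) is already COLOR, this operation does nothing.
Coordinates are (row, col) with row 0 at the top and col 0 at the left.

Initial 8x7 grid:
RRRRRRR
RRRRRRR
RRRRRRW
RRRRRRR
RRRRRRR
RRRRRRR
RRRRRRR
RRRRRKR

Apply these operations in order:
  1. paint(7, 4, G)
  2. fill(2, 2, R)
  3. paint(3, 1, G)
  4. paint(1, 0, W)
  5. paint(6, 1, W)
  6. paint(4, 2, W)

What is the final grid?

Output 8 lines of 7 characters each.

After op 1 paint(7,4,G):
RRRRRRR
RRRRRRR
RRRRRRW
RRRRRRR
RRRRRRR
RRRRRRR
RRRRRRR
RRRRGKR
After op 2 fill(2,2,R) [0 cells changed]:
RRRRRRR
RRRRRRR
RRRRRRW
RRRRRRR
RRRRRRR
RRRRRRR
RRRRRRR
RRRRGKR
After op 3 paint(3,1,G):
RRRRRRR
RRRRRRR
RRRRRRW
RGRRRRR
RRRRRRR
RRRRRRR
RRRRRRR
RRRRGKR
After op 4 paint(1,0,W):
RRRRRRR
WRRRRRR
RRRRRRW
RGRRRRR
RRRRRRR
RRRRRRR
RRRRRRR
RRRRGKR
After op 5 paint(6,1,W):
RRRRRRR
WRRRRRR
RRRRRRW
RGRRRRR
RRRRRRR
RRRRRRR
RWRRRRR
RRRRGKR
After op 6 paint(4,2,W):
RRRRRRR
WRRRRRR
RRRRRRW
RGRRRRR
RRWRRRR
RRRRRRR
RWRRRRR
RRRRGKR

Answer: RRRRRRR
WRRRRRR
RRRRRRW
RGRRRRR
RRWRRRR
RRRRRRR
RWRRRRR
RRRRGKR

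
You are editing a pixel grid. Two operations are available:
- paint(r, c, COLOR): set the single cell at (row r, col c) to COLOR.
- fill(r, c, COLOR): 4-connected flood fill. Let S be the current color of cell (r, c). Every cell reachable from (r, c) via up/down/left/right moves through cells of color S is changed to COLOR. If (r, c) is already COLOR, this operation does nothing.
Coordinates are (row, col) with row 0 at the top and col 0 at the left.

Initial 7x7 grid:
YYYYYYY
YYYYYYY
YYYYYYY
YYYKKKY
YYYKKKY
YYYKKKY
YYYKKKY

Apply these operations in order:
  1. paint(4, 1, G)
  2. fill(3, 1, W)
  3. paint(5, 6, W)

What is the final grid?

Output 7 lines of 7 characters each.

Answer: WWWWWWW
WWWWWWW
WWWWWWW
WWWKKKW
WGWKKKW
WWWKKKW
WWWKKKW

Derivation:
After op 1 paint(4,1,G):
YYYYYYY
YYYYYYY
YYYYYYY
YYYKKKY
YGYKKKY
YYYKKKY
YYYKKKY
After op 2 fill(3,1,W) [36 cells changed]:
WWWWWWW
WWWWWWW
WWWWWWW
WWWKKKW
WGWKKKW
WWWKKKW
WWWKKKW
After op 3 paint(5,6,W):
WWWWWWW
WWWWWWW
WWWWWWW
WWWKKKW
WGWKKKW
WWWKKKW
WWWKKKW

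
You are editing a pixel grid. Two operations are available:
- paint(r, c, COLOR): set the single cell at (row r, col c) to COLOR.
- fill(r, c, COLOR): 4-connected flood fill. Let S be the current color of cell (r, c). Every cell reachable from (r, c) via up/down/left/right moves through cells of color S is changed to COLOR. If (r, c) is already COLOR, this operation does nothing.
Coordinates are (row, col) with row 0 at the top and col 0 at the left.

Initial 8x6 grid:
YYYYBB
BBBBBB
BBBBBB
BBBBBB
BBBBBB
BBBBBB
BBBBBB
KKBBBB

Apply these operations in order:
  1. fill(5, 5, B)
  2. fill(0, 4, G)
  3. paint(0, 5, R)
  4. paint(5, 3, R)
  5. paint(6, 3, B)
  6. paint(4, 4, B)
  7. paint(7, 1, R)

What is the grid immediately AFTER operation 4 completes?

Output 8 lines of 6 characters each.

Answer: YYYYGR
GGGGGG
GGGGGG
GGGGGG
GGGGGG
GGGRGG
GGGGGG
KKGGGG

Derivation:
After op 1 fill(5,5,B) [0 cells changed]:
YYYYBB
BBBBBB
BBBBBB
BBBBBB
BBBBBB
BBBBBB
BBBBBB
KKBBBB
After op 2 fill(0,4,G) [42 cells changed]:
YYYYGG
GGGGGG
GGGGGG
GGGGGG
GGGGGG
GGGGGG
GGGGGG
KKGGGG
After op 3 paint(0,5,R):
YYYYGR
GGGGGG
GGGGGG
GGGGGG
GGGGGG
GGGGGG
GGGGGG
KKGGGG
After op 4 paint(5,3,R):
YYYYGR
GGGGGG
GGGGGG
GGGGGG
GGGGGG
GGGRGG
GGGGGG
KKGGGG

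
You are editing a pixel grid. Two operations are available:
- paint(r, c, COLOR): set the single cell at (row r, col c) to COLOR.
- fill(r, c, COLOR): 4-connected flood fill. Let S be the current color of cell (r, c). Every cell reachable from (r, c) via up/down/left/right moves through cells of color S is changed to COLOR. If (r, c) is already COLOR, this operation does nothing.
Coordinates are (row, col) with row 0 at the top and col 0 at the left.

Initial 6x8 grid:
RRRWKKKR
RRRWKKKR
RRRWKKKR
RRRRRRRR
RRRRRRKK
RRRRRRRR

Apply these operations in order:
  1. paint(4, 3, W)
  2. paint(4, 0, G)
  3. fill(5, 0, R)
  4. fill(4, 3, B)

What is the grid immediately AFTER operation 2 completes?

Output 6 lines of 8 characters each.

Answer: RRRWKKKR
RRRWKKKR
RRRWKKKR
RRRRRRRR
GRRWRRKK
RRRRRRRR

Derivation:
After op 1 paint(4,3,W):
RRRWKKKR
RRRWKKKR
RRRWKKKR
RRRRRRRR
RRRWRRKK
RRRRRRRR
After op 2 paint(4,0,G):
RRRWKKKR
RRRWKKKR
RRRWKKKR
RRRRRRRR
GRRWRRKK
RRRRRRRR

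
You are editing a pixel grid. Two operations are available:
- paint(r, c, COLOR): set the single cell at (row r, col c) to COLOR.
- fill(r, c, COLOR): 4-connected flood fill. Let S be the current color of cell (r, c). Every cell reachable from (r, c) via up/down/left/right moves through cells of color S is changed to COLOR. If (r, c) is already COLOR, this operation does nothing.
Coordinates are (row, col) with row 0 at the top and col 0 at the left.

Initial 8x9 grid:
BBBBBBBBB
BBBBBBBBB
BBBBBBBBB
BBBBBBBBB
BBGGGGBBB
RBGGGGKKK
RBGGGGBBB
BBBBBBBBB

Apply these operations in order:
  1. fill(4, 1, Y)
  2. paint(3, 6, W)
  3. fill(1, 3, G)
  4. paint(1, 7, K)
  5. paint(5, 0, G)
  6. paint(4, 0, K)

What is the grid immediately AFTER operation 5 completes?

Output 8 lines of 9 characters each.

After op 1 fill(4,1,Y) [55 cells changed]:
YYYYYYYYY
YYYYYYYYY
YYYYYYYYY
YYYYYYYYY
YYGGGGYYY
RYGGGGKKK
RYGGGGYYY
YYYYYYYYY
After op 2 paint(3,6,W):
YYYYYYYYY
YYYYYYYYY
YYYYYYYYY
YYYYYYWYY
YYGGGGYYY
RYGGGGKKK
RYGGGGYYY
YYYYYYYYY
After op 3 fill(1,3,G) [54 cells changed]:
GGGGGGGGG
GGGGGGGGG
GGGGGGGGG
GGGGGGWGG
GGGGGGGGG
RGGGGGKKK
RGGGGGGGG
GGGGGGGGG
After op 4 paint(1,7,K):
GGGGGGGGG
GGGGGGGKG
GGGGGGGGG
GGGGGGWGG
GGGGGGGGG
RGGGGGKKK
RGGGGGGGG
GGGGGGGGG
After op 5 paint(5,0,G):
GGGGGGGGG
GGGGGGGKG
GGGGGGGGG
GGGGGGWGG
GGGGGGGGG
GGGGGGKKK
RGGGGGGGG
GGGGGGGGG

Answer: GGGGGGGGG
GGGGGGGKG
GGGGGGGGG
GGGGGGWGG
GGGGGGGGG
GGGGGGKKK
RGGGGGGGG
GGGGGGGGG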